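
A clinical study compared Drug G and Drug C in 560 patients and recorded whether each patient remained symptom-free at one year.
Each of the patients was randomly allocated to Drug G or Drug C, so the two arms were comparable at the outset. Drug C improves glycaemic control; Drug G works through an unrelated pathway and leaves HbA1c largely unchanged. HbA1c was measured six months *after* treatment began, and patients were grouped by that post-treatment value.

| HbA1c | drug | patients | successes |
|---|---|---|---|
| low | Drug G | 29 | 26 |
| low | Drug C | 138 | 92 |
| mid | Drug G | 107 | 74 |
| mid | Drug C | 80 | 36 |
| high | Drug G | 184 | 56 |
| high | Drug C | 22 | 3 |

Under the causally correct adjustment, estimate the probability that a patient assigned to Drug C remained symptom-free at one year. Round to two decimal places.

0.55

The distribution of HbA1c is itself part of what the drug does — it is an intermediate outcome. Holding it fixed would remove that part of the effect; the total effect is the pooled difference.
So P(outcome | do(Drug C)) is just the pooled rate for Drug C: 131/240 = 0.546.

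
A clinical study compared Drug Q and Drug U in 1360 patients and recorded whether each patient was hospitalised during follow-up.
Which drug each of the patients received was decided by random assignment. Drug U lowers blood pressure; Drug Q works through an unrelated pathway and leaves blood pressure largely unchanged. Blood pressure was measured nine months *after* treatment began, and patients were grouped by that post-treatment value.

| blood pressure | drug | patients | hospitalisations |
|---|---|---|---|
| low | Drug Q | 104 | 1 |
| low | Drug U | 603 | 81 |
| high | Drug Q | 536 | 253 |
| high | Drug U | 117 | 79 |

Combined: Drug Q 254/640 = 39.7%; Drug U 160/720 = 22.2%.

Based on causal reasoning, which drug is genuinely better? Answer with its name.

The distribution of blood pressure is itself part of what the drug does — it is an intermediate outcome. Holding it fixed would remove that part of the effect; the total effect is the pooled difference.
Pooled: Drug Q 39.7% vs Drug U 22.2%; Drug U is lower overall.

Drug U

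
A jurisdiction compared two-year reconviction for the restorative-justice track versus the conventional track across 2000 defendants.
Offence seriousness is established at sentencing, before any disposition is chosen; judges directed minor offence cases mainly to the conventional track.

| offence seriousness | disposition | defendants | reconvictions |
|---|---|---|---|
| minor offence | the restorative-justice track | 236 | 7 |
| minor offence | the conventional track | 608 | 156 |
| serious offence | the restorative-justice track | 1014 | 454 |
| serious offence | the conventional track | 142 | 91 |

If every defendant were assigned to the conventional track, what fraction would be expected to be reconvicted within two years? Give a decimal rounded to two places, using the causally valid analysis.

The imbalance in offence seriousness arose from how defendants were allocated, not from anything the disposition did; and offence seriousness independently affects the outcome. The pooled gap is confounded — condition on offence seriousness.
Standardising the conventional track to the population offence seriousness mix: 0.422·156/608 + 0.578·91/142 = 0.479.

0.48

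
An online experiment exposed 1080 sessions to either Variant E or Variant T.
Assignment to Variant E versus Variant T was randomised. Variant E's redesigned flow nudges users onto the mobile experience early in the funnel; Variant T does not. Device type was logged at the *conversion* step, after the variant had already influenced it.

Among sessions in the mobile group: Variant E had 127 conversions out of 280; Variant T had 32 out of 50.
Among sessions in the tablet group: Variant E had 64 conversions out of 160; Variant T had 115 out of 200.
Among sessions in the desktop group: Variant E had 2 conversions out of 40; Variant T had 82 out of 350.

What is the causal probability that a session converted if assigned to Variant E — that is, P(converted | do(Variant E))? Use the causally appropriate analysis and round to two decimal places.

Within every device type level Variant T has the higher rate, yet pooled Variant E does — Simpson's reversal.
Stratifying would compare variants among sessions the variants themselves sorted into device type groups — a form of selection on an intermediate. The unconditioned pooled rates give the total causal effect.
So P(outcome | do(Variant E)) is just the pooled rate for Variant E: 193/480 = 0.402.

0.40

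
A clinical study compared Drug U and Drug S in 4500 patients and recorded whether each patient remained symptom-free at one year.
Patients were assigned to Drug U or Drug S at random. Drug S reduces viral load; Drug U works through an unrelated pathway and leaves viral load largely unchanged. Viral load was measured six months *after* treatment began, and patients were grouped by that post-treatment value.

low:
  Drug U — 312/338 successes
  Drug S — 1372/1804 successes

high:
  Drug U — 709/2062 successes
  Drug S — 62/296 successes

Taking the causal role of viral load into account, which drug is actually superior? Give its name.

Drug S

Within every viral load level Drug U has the higher rate, yet pooled Drug S does — Simpson's reversal.
Viral load is downstream of the drug. One should not condition on a consequence of treatment, so the overall rates are the right comparison.
Pooled: Drug U 42.5% vs Drug S 68.3%; Drug S is higher overall.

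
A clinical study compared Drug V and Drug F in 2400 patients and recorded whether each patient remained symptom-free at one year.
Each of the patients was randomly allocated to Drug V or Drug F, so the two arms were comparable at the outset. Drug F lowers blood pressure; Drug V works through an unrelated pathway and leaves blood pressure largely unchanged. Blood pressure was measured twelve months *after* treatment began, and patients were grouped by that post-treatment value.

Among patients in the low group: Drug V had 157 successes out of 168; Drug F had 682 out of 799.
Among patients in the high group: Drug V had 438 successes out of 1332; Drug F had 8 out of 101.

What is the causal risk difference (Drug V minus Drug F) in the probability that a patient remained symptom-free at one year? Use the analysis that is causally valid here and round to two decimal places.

Blood pressure lies on the pathway drug → blood pressure → outcome, so adjusting for it blocks the indirect effect. For the total causal effect of drug, use the unadjusted pooled rates.
The causal difference is the pooled difference: 0.397 − 0.767 = -0.370.

-0.37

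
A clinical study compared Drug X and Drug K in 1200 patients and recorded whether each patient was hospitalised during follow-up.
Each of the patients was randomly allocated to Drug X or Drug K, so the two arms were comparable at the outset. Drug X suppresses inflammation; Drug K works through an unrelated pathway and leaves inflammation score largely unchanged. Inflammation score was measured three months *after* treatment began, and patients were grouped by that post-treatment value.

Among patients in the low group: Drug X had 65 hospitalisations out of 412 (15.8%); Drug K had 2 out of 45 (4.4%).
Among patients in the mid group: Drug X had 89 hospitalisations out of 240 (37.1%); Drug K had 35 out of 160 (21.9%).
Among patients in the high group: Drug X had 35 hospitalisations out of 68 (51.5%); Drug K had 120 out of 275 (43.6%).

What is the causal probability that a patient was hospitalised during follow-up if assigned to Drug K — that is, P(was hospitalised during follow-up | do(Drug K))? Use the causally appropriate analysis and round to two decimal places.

0.33

The stratified and pooled comparisons disagree (Drug K wins within each inflammation score; Drug X wins overall), so the answer turns on the causal role of inflammation score.
Stratifying would compare drugs among patients the drugs themselves sorted into inflammation score groups — a form of selection on an intermediate. The unconditioned pooled rates give the total causal effect.
So P(outcome | do(Drug K)) is just the pooled rate for Drug K: 157/480 = 0.327.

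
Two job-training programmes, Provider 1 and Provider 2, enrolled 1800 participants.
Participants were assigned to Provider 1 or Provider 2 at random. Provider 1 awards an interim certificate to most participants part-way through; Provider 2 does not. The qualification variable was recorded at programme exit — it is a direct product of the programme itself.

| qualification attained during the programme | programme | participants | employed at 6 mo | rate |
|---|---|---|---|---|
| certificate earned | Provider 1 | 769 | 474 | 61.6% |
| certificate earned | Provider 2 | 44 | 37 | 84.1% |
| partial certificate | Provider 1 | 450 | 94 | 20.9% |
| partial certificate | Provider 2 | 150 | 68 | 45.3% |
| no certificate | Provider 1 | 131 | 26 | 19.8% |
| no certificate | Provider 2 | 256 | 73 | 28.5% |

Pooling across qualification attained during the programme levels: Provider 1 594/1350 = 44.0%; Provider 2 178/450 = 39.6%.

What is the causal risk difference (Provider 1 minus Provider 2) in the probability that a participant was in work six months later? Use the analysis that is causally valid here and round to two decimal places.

Because the programme influences qualification attained during the programme, qualification attained during the programme is a post-treatment mediator, not a confounder. Stratifying on it would bias the estimate; the causal effect is the crude pooled difference.
The causal difference is the pooled difference: 0.440 − 0.396 = +0.044.

+0.04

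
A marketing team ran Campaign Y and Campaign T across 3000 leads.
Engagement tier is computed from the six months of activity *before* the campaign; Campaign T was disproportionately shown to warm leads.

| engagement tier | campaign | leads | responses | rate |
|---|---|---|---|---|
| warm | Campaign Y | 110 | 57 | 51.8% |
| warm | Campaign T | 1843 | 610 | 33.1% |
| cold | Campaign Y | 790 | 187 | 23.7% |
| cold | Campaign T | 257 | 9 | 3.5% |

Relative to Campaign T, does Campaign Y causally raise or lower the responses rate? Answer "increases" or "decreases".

Since engagement tier is a pre-existing factor (not a product of the campaign) and it affects the outcome on its own, it is a confounder. The stratified rates, not the pooled rate, identify the causal effect.
Within each level — warm: 51.8% vs 33.1%; cold: 23.7% vs 3.5% — Campaign Y is higher every time.

increases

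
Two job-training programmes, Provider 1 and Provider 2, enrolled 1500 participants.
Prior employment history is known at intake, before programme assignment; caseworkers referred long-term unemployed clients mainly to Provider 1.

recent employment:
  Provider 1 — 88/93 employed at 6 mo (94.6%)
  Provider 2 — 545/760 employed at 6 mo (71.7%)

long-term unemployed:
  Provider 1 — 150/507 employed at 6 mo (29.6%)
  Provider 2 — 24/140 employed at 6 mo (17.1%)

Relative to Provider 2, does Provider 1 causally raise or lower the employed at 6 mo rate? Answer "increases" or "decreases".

Prior employment history differs across programmes for reasons unrelated to any effect of the programme itself, and it separately predicts the outcome — a classic confounder. We must compare within prior employment history levels.
Within each level — recent employment: 94.6% vs 71.7%; long-term unemployed: 29.6% vs 17.1% — Provider 1 is higher every time.

increases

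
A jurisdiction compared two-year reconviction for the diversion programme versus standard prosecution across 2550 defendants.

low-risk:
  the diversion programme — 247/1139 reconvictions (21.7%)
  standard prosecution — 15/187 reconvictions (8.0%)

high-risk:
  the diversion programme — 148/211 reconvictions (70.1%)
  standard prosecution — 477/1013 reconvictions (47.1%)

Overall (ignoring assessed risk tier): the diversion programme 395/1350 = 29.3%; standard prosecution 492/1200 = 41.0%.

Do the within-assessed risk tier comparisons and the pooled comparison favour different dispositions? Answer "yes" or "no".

Within each assessed risk tier level (low-risk 21.7% vs 8.0%; high-risk 70.1% vs 47.1%), standard prosecution has the lower rate every time. Pooled: 29.3% vs 41.0% — the diversion programme has the lower rate overall. The two comparisons disagree.

yes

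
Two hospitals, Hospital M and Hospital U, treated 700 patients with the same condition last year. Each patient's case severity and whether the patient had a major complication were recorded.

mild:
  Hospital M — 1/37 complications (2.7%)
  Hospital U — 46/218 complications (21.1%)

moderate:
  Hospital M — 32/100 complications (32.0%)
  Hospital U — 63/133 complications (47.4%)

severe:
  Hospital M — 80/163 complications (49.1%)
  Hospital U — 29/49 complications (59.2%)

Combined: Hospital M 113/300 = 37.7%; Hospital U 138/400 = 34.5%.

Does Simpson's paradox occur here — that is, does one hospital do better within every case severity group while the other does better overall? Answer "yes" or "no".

yes

Within each case severity level (mild 2.7% vs 21.1%; moderate 32.0% vs 47.4%; severe 49.1% vs 59.2%), Hospital M has the lower rate every time. Pooled: 37.7% vs 34.5% — Hospital U has the lower rate overall. The two comparisons disagree.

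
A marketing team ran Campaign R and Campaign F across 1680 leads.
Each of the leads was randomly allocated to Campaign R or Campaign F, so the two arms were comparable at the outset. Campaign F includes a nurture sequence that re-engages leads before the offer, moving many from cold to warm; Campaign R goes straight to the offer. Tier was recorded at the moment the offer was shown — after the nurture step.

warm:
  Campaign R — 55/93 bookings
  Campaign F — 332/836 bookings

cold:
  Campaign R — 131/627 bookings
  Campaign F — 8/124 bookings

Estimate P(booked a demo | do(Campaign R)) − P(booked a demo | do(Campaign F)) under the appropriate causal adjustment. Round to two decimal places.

-0.10

The stratified and pooled comparisons disagree (Campaign R wins within each engagement tier; Campaign F wins overall), so the answer turns on the causal role of engagement tier.
Because the campaign influences engagement tier, engagement tier is a post-treatment mediator, not a confounder. Stratifying on it would bias the estimate; the causal effect is the crude pooled difference.
The causal difference is the pooled difference: 0.258 − 0.354 = -0.096.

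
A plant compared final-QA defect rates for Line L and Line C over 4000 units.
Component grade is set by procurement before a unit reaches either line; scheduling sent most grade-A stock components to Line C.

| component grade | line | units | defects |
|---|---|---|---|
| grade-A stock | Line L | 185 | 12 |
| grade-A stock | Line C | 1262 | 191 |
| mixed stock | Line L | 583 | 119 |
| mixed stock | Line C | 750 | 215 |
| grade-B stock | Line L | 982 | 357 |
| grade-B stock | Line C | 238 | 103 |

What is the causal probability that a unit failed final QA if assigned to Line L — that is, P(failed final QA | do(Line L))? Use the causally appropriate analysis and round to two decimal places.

0.20

Component grade satisfies the back-door criterion: it is not a descendant of the line, and it blocks the spurious path from line to outcome. Adjusting for it (i.e., using the within-component grade rates) gives the causal effect.
Standardising Line L to the population component grade mix: 0.362·12/185 + 0.333·119/583 + 0.305·357/982 = 0.202.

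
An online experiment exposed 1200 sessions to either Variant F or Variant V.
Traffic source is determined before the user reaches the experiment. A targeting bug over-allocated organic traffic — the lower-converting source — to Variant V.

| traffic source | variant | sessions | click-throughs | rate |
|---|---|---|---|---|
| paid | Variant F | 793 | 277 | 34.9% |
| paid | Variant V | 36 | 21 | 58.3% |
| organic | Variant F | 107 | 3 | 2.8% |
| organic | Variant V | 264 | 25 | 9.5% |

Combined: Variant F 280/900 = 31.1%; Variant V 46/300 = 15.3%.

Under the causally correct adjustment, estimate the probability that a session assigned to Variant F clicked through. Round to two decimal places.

Within every traffic source level Variant V has the higher rate, yet pooled Variant F does — Simpson's reversal.
Traffic source differs across variants for reasons unrelated to any effect of the variant itself, and it separately predicts the outcome — a classic confounder. We must compare within traffic source levels.
Standardising Variant F to the population traffic source mix: 0.691·277/793 + 0.309·3/107 = 0.250.

0.25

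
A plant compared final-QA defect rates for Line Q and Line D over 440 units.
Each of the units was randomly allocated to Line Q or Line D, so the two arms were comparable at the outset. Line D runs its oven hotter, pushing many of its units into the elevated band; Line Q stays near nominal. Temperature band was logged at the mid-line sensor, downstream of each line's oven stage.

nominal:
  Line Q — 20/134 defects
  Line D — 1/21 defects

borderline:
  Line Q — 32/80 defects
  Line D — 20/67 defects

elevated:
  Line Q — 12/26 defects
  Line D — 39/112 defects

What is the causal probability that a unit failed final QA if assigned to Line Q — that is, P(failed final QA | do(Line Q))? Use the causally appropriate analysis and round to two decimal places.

0.27

In-process temperature band here is a post-treatment variable shaped by the line; conditioning on it would introduce bias rather than remove it. The overall comparison is the causal one.
So P(outcome | do(Line Q)) is just the pooled rate for Line Q: 64/240 = 0.267.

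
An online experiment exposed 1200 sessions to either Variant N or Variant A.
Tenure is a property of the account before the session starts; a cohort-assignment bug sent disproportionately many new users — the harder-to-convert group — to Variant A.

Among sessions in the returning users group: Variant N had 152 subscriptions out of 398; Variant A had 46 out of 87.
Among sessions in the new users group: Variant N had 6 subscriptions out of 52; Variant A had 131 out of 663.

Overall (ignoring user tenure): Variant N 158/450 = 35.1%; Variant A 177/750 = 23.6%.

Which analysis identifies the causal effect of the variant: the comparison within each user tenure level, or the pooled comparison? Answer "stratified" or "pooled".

stratified

Here user tenure is a common cause — it drives both which variant a case falls under and the outcome. The crude comparison mixes populations; the stratum-specific rates are the causally relevant ones.
Within each level — returning users: 38.2% vs 52.9%; new users: 11.5% vs 19.8% — Variant A is higher every time.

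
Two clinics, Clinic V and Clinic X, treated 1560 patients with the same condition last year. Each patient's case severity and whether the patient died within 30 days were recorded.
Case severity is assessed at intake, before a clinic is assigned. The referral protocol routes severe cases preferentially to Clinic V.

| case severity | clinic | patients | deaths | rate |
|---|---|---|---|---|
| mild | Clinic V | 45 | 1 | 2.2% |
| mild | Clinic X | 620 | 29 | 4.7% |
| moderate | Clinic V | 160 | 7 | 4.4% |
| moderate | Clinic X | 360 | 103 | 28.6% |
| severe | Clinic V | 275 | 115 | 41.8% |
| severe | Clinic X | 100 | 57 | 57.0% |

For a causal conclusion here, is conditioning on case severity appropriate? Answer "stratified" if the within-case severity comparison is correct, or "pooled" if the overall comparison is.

The stratified and pooled comparisons disagree (Clinic V wins within each case severity; Clinic X wins overall), so the answer turns on the causal role of case severity.
The imbalance in case severity arose from how patients were allocated, not from anything the clinic did; and case severity independently affects the outcome. The pooled gap is confounded — condition on case severity.
Within each level — mild: 2.2% vs 4.7%; moderate: 4.4% vs 28.6%; severe: 41.8% vs 57.0% — Clinic V is lower every time.

stratified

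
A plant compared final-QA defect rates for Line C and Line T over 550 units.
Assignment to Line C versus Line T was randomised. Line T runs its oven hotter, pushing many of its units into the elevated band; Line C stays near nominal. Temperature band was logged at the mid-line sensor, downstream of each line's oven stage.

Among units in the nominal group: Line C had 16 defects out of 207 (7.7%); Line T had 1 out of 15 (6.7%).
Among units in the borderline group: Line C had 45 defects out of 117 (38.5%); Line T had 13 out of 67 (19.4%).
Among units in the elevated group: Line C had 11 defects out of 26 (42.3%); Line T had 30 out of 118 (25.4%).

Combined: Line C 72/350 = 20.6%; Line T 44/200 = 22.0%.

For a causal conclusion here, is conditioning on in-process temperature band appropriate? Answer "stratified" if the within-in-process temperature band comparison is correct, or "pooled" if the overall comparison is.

pooled

The in-process temperature band-specific comparison favours Line T throughout, but the pooled figures favour Line C. The question is whether to condition on in-process temperature band.
Because the line influences in-process temperature band, in-process temperature band is a post-treatment mediator, not a confounder. Stratifying on it would bias the estimate; the causal effect is the crude pooled difference.
Pooled: Line C 20.6% vs Line T 22.0%; Line C is lower overall.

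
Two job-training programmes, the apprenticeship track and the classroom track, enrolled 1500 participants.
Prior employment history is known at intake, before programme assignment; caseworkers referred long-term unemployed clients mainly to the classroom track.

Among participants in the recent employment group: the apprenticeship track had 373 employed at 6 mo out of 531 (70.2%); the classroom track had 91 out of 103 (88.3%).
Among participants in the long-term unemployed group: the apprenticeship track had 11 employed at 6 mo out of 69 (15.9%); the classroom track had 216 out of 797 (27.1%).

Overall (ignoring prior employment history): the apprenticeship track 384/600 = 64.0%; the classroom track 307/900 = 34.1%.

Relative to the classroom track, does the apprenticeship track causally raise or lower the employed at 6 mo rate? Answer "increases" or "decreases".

decreases

Nothing the programme does changes prior employment history; the imbalance is an allocation artefact. With prior employment history also predicting the outcome, the pooled figure is confounded, and the within-stratum comparison is the causal one.
Within each level — recent employment: 70.2% vs 88.3%; long-term unemployed: 15.9% vs 27.1% — the classroom track is higher every time.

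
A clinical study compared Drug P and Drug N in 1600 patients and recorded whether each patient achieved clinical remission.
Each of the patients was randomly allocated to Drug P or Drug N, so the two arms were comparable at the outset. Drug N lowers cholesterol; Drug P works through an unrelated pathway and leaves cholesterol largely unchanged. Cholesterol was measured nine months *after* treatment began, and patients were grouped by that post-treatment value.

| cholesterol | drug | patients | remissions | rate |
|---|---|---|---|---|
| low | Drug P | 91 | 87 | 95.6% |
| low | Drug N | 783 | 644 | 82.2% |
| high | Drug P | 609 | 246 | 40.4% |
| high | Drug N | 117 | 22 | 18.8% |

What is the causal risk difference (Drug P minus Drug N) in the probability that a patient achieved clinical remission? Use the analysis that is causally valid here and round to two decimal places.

The stratified and pooled comparisons disagree (Drug P wins within each cholesterol; Drug N wins overall), so the answer turns on the causal role of cholesterol.
Because the drug influences cholesterol, cholesterol is a post-treatment mediator, not a confounder. Stratifying on it would bias the estimate; the causal effect is the crude pooled difference.
The causal difference is the pooled difference: 0.476 − 0.740 = -0.264.

-0.26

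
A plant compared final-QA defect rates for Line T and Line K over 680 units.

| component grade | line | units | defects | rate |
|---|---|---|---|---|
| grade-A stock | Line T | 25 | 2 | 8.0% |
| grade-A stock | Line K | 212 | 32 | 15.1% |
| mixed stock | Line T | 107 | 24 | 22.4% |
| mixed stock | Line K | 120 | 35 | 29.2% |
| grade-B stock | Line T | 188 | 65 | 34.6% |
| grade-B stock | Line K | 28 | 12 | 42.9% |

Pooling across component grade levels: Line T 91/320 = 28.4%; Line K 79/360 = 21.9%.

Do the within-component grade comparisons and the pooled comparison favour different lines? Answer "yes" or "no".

yes

Within each component grade level (grade-A stock 8.0% vs 15.1%; mixed stock 22.4% vs 29.2%; grade-B stock 34.6% vs 42.9%), Line T has the lower rate every time. Pooled: 28.4% vs 21.9% — Line K has the lower rate overall. The two comparisons disagree.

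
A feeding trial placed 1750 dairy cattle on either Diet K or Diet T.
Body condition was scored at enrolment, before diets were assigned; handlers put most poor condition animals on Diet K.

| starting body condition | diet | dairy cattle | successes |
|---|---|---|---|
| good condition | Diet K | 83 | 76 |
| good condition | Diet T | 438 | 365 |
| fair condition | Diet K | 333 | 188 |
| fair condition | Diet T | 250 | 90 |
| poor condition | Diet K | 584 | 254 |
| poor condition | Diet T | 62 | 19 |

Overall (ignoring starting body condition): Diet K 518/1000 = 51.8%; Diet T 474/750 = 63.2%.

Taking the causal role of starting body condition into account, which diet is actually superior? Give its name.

The stratified and pooled comparisons disagree (Diet K wins within each starting body condition; Diet T wins overall), so the answer turns on the causal role of starting body condition.
Starting body condition is set before the diet has any effect — it is not caused by the diet — and it independently drives the outcome. That makes it a confounder, so the causal comparison is within starting body condition levels.
Within each level — good condition: 91.6% vs 83.3%; fair condition: 56.5% vs 36.0%; poor condition: 43.5% vs 30.6% — Diet K is higher every time.

Diet K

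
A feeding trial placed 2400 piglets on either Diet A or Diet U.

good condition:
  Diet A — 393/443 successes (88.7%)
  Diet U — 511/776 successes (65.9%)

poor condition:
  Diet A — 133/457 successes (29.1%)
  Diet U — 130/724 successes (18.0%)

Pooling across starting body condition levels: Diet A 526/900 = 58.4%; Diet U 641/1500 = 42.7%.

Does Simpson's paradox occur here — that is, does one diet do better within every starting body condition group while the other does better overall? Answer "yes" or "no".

Within each starting body condition level (good condition 88.7% vs 65.9%; poor condition 29.1% vs 18.0%), Diet A has the higher rate every time. Pooled: 58.4% vs 42.7% — Diet A has the higher rate overall. They agree.

no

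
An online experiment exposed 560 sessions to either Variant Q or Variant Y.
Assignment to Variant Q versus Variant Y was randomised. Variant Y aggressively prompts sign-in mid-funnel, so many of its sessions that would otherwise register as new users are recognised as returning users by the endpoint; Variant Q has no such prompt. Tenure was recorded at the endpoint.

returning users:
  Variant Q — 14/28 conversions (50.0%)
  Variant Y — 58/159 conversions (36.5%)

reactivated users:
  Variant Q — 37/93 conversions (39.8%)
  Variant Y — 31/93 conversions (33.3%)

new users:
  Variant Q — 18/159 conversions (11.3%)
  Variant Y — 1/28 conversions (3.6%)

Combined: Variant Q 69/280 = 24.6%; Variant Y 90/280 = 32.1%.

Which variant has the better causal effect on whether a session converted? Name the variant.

Variant Y

User tenure is recorded after the variant and is itself shifted by it — it sits on the causal path from variant to outcome. Conditioning on a mediator would strip out part of the effect we want; the pooled comparison gives the total causal effect.
Pooled: Variant Q 24.6% vs Variant Y 32.1%; Variant Y is higher overall.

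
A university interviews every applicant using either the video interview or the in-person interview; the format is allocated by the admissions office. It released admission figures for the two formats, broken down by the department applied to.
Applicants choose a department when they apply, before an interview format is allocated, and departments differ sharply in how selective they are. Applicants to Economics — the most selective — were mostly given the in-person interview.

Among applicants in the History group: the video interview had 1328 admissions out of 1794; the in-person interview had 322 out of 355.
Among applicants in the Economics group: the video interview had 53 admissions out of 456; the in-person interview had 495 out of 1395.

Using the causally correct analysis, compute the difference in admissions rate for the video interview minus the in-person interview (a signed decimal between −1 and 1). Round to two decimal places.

Department differs across interview formats for reasons unrelated to any effect of the interview format itself, and it separately predicts the outcome — a classic confounder. We must compare within department levels.
Adjusting over the population distribution of department: 0.537·(0.740−0.907) + 0.463·(0.116−0.355) = -0.200.

-0.20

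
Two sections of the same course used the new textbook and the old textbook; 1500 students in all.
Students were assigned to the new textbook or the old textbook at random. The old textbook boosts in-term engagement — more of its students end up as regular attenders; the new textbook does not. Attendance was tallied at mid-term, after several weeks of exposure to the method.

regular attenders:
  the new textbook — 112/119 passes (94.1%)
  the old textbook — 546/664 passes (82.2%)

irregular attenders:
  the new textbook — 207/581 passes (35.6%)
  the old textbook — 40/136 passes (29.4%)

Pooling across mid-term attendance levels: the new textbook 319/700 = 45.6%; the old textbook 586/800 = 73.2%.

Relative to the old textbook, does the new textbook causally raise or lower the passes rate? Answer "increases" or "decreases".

Mid-term attendance is recorded after the teaching method and is itself shifted by it — it sits on the causal path from teaching method to outcome. Conditioning on a mediator would strip out part of the effect we want; the pooled comparison gives the total causal effect.
Pooled: the new textbook 45.6% vs the old textbook 73.2%; the old textbook is higher overall.

decreases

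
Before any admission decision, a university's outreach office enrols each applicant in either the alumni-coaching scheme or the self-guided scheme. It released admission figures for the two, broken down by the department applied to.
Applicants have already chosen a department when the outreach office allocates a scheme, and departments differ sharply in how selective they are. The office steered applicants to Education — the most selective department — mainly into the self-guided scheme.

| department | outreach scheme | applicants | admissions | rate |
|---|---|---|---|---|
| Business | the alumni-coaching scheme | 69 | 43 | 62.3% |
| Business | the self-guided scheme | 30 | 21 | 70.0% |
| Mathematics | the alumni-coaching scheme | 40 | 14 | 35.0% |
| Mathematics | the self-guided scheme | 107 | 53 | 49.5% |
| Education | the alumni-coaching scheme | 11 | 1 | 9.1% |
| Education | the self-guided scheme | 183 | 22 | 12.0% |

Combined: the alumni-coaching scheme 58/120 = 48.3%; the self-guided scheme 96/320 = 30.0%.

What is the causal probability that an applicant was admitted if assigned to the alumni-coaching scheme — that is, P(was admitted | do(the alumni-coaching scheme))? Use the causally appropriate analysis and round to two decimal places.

0.30

Within every department level the self-guided scheme has the higher rate, yet pooled the alumni-coaching scheme does — Simpson's reversal.
Department satisfies the back-door criterion: it is not a descendant of the outreach scheme, and it blocks the spurious path from outreach scheme to outcome. Adjusting for it (i.e., using the within-department rates) gives the causal effect.
Standardising the alumni-coaching scheme to the population department mix: 0.225·43/69 + 0.334·14/40 + 0.441·1/11 = 0.297.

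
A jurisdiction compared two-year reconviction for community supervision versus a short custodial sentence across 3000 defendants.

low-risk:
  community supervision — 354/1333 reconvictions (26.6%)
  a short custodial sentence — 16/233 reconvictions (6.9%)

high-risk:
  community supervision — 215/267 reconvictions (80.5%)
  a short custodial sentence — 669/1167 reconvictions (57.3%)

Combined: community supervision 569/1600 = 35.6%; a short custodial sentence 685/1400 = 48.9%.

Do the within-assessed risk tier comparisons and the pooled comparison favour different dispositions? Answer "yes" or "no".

yes

Within each assessed risk tier level (low-risk 26.6% vs 6.9%; high-risk 80.5% vs 57.3%), a short custodial sentence has the lower rate every time. Pooled: 35.6% vs 48.9% — community supervision has the lower rate overall. The two comparisons disagree.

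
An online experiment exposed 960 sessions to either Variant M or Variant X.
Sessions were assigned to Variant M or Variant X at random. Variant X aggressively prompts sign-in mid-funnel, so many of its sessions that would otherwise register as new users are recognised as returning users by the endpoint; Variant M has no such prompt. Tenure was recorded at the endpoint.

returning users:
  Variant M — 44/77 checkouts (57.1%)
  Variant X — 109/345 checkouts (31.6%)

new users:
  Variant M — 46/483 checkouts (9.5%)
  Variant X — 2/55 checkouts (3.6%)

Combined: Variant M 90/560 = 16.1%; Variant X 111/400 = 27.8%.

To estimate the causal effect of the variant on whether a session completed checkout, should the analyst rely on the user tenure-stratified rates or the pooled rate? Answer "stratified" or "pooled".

pooled

User tenure here is a post-treatment variable shaped by the variant; conditioning on it would introduce bias rather than remove it. The overall comparison is the causal one.
Pooled: Variant M 16.1% vs Variant X 27.8%; Variant X is higher overall.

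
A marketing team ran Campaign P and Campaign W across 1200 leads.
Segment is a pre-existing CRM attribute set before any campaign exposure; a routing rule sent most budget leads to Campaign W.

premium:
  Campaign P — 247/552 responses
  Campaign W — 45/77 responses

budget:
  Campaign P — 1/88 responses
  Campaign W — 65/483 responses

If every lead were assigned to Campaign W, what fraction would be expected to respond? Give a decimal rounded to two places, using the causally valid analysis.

0.37

Customer segment is set before the campaign has any effect — it is not caused by the campaign — and it independently drives the outcome. That makes it a confounder, so the causal comparison is within customer segment levels.
Standardising Campaign W to the population customer segment mix: 0.524·45/77 + 0.476·65/483 = 0.370.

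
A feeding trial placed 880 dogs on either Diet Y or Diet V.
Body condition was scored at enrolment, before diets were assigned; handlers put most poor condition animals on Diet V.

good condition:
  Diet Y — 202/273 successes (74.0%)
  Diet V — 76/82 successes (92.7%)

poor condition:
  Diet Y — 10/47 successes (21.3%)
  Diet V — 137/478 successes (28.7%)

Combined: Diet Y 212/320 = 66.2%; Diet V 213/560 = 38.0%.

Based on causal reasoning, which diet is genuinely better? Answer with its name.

Diet V

The imbalance in starting body condition arose from how dogs were allocated, not from anything the diet did; and starting body condition independently affects the outcome. The pooled gap is confounded — condition on starting body condition.
Within each level — good condition: 74.0% vs 92.7%; poor condition: 21.3% vs 28.7% — Diet V is higher every time.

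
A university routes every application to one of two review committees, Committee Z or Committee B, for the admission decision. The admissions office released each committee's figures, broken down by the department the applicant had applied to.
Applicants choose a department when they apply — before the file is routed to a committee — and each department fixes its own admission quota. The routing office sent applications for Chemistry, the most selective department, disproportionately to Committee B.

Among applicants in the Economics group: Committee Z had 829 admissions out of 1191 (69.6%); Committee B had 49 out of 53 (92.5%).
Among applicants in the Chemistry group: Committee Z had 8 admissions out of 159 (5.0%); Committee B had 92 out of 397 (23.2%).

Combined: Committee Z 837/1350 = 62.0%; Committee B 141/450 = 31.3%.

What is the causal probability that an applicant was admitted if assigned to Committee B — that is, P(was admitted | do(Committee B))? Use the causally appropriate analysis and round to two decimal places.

0.71

The imbalance in department arose from how applicants were allocated, not from anything the review committee did; and department independently affects the outcome. The pooled gap is confounded — condition on department.
Standardising Committee B to the population department mix: 0.691·49/53 + 0.309·92/397 = 0.711.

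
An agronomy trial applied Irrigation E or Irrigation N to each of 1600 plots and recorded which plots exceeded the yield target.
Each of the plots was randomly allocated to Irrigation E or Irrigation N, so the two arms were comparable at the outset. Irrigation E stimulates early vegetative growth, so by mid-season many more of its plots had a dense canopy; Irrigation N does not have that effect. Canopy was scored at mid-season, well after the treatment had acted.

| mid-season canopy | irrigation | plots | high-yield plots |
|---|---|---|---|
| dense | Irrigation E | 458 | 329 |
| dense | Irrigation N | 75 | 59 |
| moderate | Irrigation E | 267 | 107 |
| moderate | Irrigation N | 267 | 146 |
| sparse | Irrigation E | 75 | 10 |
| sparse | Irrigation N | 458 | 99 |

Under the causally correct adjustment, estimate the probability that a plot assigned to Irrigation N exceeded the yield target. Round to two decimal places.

0.38

Mid-season canopy lies on the pathway irrigation → mid-season canopy → outcome, so adjusting for it blocks the indirect effect. For the total causal effect of irrigation, use the unadjusted pooled rates.
So P(outcome | do(Irrigation N)) is just the pooled rate for Irrigation N: 304/800 = 0.380.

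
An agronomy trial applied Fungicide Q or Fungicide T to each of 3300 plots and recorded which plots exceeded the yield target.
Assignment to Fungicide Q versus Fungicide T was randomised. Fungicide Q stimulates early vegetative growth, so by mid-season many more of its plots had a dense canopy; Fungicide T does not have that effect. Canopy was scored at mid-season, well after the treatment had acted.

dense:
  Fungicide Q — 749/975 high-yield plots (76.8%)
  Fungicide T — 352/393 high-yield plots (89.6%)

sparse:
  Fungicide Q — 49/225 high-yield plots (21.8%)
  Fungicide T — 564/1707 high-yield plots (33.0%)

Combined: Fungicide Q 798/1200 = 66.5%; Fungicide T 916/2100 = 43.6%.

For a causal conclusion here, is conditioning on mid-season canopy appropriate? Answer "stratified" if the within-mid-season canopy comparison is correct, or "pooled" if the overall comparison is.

pooled

Stratifying would compare fungicides among plots the fungicides themselves sorted into mid-season canopy groups — a form of selection on an intermediate. The unconditioned pooled rates give the total causal effect.
Pooled: Fungicide Q 66.5% vs Fungicide T 43.6%; Fungicide Q is higher overall.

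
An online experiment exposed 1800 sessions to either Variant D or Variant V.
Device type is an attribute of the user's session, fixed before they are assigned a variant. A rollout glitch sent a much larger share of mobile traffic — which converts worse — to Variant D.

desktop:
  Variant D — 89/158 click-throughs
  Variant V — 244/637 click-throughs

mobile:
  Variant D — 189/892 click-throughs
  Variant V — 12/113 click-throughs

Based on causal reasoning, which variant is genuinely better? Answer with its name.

Variant D

Since device type is a pre-existing factor (not a product of the variant) and it affects the outcome on its own, it is a confounder. The stratified rates, not the pooled rate, identify the causal effect.
Within each level — desktop: 56.3% vs 38.3%; mobile: 21.2% vs 10.6% — Variant D is higher every time.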